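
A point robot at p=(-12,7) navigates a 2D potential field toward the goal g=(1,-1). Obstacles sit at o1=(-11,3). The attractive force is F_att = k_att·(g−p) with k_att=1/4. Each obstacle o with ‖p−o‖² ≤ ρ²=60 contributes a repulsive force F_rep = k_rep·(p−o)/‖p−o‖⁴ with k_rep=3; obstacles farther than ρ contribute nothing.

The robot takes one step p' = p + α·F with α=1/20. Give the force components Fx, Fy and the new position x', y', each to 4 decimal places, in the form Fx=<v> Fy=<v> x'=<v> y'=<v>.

F_att = 1/4·(g−p) = 1/4·(13,-8) = (3.2500,-2.0000)
o1: d²=17 ≤ ρ²=60; F_rep = 3·(-1,4)/17² = (-0.0104,0.0415)
F = F_att + ΣF_rep = (3.2396,-1.9585)
p' = p + 1/20·F = (-11.8380,6.9021)

Fx=3.2396 Fy=-1.9585 x'=-11.8380 y'=6.9021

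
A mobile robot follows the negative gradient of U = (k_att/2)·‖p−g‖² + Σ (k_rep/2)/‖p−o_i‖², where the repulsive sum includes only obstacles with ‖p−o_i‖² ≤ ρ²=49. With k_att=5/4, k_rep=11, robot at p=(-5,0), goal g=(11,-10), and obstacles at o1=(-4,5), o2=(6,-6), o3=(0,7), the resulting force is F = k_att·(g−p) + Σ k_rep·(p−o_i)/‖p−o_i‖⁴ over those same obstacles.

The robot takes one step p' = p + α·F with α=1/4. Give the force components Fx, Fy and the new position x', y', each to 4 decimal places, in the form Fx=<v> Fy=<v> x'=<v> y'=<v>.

F_att = 5/4·(g−p) = 5/4·(16,-10) = (20.0000,-12.5000)
o1: d²=26 ≤ ρ²=49; F_rep = 11·(-1,-5)/26² = (-0.0163,-0.0814)
o2: d²=157 > ρ²=49 → inactive
o3: d²=74 > ρ²=49 → inactive
F = F_att + ΣF_rep = (19.9837,-12.5814)
p' = p + 1/4·F = (-0.0041,-3.1453)

Fx=19.9837 Fy=-12.5814 x'=-0.0041 y'=-3.1453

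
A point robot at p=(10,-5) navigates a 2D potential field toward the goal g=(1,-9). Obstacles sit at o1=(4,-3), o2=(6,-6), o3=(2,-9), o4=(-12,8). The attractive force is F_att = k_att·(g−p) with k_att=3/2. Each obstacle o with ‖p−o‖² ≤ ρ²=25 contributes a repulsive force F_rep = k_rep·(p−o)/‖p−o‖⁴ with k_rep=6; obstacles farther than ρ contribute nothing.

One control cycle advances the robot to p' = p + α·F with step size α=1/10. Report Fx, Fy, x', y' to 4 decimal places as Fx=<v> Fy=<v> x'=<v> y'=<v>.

Fx=-13.4170 Fy=-5.9792 x'=8.6583 y'=-5.5979

F_att = 3/2·(g−p) = 3/2·(-9,-4) = (-13.5000,-6.0000)
o1: d²=40 > ρ²=25 → inactive
o2: d²=17 ≤ ρ²=25; F_rep = 6·(4,1)/17² = (0.0830,0.0208)
o3: d²=80 > ρ²=25 → inactive
o4: d²=653 > ρ²=25 → inactive
F = F_att + ΣF_rep = (-13.4170,-5.9792)
p' = p + 1/10·F = (8.6583,-5.5979)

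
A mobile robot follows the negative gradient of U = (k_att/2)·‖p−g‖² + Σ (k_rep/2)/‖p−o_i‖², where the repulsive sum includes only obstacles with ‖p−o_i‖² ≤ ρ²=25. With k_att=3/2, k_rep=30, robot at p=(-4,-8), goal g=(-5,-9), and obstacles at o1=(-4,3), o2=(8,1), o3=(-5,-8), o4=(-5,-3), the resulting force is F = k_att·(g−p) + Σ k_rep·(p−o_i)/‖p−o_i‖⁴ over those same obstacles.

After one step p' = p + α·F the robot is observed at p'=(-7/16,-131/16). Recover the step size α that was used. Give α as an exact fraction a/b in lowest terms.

α = 1/8

F_att = 3/2·(g−p) = 3/2·(-1,-1) = (-1.5000,-1.5000)
o1: d²=121 > ρ²=25 → inactive
o2: d²=225 > ρ²=25 → inactive
o3: d²=1 ≤ ρ²=25; F_rep = 30·(1,0)/1² = (30.0000,0.0000)
o4: d²=26 > ρ²=25 → inactive
F = F_att + ΣF_rep = (28.5000,-1.5000)
Δp = p'−p = (3.5625,-0.1875); α = Δx/Fx = (57/16) / (57/2) = 1/8
check: Δy/Fy = (-3/16) / (-3/2) = 1/8 ✓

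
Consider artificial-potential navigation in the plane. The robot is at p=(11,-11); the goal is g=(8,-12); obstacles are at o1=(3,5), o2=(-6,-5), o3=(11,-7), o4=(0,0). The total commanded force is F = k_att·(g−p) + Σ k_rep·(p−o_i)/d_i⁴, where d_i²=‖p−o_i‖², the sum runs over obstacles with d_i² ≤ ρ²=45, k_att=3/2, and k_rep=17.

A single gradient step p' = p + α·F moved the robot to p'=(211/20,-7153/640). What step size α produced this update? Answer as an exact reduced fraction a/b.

F_att = 3/2·(g−p) = 3/2·(-3,-1) = (-4.5000,-1.5000)
o1: d²=320 > ρ²=45 → inactive
o2: d²=325 > ρ²=45 → inactive
o3: d²=16 ≤ ρ²=45; F_rep = 17·(0,-4)/16² = (0.0000,-0.2656)
o4: d²=242 > ρ²=45 → inactive
F = F_att + ΣF_rep = (-4.5000,-1.7656)
Δp = p'−p = (-0.4500,-0.1766); α = Δx/Fx = (-9/20) / (-9/2) = 1/10
check: Δy/Fy = (-113/640) / (-113/64) = 1/10 ✓

α = 1/10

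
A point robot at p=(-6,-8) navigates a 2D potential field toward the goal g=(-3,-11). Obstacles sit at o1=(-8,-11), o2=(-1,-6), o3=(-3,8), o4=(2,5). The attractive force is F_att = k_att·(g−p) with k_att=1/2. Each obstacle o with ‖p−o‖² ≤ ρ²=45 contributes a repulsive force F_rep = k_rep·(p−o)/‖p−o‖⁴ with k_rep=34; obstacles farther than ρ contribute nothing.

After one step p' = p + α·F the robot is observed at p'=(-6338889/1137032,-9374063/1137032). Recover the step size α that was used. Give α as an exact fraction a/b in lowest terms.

F_att = 1/2·(g−p) = 1/2·(3,-3) = (1.5000,-1.5000)
o1: d²=13 ≤ ρ²=45; F_rep = 34·(2,3)/13² = (0.4024,0.6036)
o2: d²=29 ≤ ρ²=45; F_rep = 34·(-5,-2)/29² = (-0.2021,-0.0809)
o3: d²=265 > ρ²=45 → inactive
o4: d²=233 > ρ²=45 → inactive
F = F_att + ΣF_rep = (1.7002,-0.9773)
Δp = p'−p = (0.4251,-0.2443); α = Δx/Fx = (483303/1137032) / (483303/284258) = 1/4
check: Δy/Fy = (-277807/1137032) / (-277807/284258) = 1/4 ✓

α = 1/4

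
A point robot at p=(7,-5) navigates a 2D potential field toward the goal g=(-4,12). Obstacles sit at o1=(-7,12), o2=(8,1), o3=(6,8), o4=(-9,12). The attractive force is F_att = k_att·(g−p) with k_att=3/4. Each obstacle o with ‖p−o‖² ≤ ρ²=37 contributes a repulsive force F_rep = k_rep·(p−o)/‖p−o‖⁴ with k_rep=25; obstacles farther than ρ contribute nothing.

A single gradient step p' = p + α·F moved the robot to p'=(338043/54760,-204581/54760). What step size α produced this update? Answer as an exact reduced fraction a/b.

F_att = 3/4·(g−p) = 3/4·(-11,17) = (-8.2500,12.7500)
o1: d²=485 > ρ²=37 → inactive
o2: d²=37 ≤ ρ²=37; F_rep = 25·(-1,-6)/37² = (-0.0183,-0.1096)
o3: d²=170 > ρ²=37 → inactive
o4: d²=545 > ρ²=37 → inactive
F = F_att + ΣF_rep = (-8.2683,12.6404)
Δp = p'−p = (-0.8268,1.2640); α = Δx/Fx = (-45277/54760) / (-45277/5476) = 1/10
check: Δy/Fy = (69219/54760) / (69219/5476) = 1/10 ✓

α = 1/10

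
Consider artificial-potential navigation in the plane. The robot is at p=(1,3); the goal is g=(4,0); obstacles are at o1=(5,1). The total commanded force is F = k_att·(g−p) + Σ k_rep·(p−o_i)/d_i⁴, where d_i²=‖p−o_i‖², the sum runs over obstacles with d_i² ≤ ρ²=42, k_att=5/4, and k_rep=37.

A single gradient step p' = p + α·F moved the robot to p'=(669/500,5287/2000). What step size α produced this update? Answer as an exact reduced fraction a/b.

F_att = 5/4·(g−p) = 5/4·(3,-3) = (3.7500,-3.7500)
o1: d²=20 ≤ ρ²=42; F_rep = 37·(-4,2)/20² = (-0.3700,0.1850)
F = F_att + ΣF_rep = (3.3800,-3.5650)
Δp = p'−p = (0.3380,-0.3565); α = Δx/Fx = (169/500) / (169/50) = 1/10
check: Δy/Fy = (-713/2000) / (-713/200) = 1/10 ✓

α = 1/10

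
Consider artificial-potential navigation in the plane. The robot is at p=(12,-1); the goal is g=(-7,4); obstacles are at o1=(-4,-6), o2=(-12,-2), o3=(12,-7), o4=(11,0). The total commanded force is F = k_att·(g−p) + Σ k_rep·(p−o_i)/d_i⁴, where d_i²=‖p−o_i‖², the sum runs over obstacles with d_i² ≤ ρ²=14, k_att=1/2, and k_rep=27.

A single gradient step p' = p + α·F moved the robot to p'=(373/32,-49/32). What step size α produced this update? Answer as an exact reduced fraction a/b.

α = 1/8

F_att = 1/2·(g−p) = 1/2·(-19,5) = (-9.5000,2.5000)
o1: d²=281 > ρ²=14 → inactive
o2: d²=577 > ρ²=14 → inactive
o3: d²=36 > ρ²=14 → inactive
o4: d²=2 ≤ ρ²=14; F_rep = 27·(1,-1)/2² = (6.7500,-6.7500)
F = F_att + ΣF_rep = (-2.7500,-4.2500)
Δp = p'−p = (-0.3438,-0.5312); α = Δx/Fx = (-11/32) / (-11/4) = 1/8
check: Δy/Fy = (-17/32) / (-17/4) = 1/8 ✓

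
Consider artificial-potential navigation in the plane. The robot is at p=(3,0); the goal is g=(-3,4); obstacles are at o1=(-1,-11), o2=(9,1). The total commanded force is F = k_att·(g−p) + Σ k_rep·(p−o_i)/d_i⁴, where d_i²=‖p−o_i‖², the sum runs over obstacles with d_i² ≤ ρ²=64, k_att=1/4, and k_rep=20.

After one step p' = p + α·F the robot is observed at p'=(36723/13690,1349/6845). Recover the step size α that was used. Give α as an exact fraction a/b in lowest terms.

F_att = 1/4·(g−p) = 1/4·(-6,4) = (-1.5000,1.0000)
o1: d²=137 > ρ²=64 → inactive
o2: d²=37 ≤ ρ²=64; F_rep = 20·(-6,-1)/37² = (-0.0877,-0.0146)
F = F_att + ΣF_rep = (-1.5877,0.9854)
Δp = p'−p = (-0.3175,0.1971); α = Δx/Fx = (-4347/13690) / (-4347/2738) = 1/5
check: Δy/Fy = (1349/6845) / (1349/1369) = 1/5 ✓

α = 1/5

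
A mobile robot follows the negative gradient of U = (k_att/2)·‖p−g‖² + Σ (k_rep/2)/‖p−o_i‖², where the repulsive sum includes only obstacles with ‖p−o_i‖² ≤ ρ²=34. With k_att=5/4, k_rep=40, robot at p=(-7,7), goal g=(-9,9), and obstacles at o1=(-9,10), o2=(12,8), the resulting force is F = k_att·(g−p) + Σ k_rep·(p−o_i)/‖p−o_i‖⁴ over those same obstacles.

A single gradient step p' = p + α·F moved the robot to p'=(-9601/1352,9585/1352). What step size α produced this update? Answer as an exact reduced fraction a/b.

α = 1/20

F_att = 5/4·(g−p) = 5/4·(-2,2) = (-2.5000,2.5000)
o1: d²=13 ≤ ρ²=34; F_rep = 40·(2,-3)/13² = (0.4734,-0.7101)
o2: d²=362 > ρ²=34 → inactive
F = F_att + ΣF_rep = (-2.0266,1.7899)
Δp = p'−p = (-0.1013,0.0895); α = Δx/Fx = (-137/1352) / (-685/338) = 1/20
check: Δy/Fy = (121/1352) / (605/338) = 1/20 ✓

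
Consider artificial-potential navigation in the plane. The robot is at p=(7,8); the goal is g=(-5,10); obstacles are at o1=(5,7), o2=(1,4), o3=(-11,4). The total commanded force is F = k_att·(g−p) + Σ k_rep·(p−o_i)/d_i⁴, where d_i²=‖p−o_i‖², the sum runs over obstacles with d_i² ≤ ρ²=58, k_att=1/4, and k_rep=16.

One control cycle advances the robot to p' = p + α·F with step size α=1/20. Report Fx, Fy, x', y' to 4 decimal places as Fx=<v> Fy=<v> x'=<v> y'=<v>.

F_att = 1/4·(g−p) = 1/4·(-12,2) = (-3.0000,0.5000)
o1: d²=5 ≤ ρ²=58; F_rep = 16·(2,1)/5² = (1.2800,0.6400)
o2: d²=52 ≤ ρ²=58; F_rep = 16·(6,4)/52² = (0.0355,0.0237)
o3: d²=340 > ρ²=58 → inactive
F = F_att + ΣF_rep = (-1.6845,1.1637)
p' = p + 1/20·F = (6.9158,8.0582)

Fx=-1.6845 Fy=1.1637 x'=6.9158 y'=8.0582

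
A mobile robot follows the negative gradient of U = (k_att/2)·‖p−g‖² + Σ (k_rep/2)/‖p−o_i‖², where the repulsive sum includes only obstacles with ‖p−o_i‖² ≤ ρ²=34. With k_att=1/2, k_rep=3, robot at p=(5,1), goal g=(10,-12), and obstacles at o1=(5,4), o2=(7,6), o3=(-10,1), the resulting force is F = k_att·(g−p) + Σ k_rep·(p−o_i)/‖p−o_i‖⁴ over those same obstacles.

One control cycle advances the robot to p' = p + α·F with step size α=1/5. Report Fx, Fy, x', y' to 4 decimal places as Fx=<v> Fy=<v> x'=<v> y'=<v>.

F_att = 1/2·(g−p) = 1/2·(5,-13) = (2.5000,-6.5000)
o1: d²=9 ≤ ρ²=34; F_rep = 3·(0,-3)/9² = (0.0000,-0.1111)
o2: d²=29 ≤ ρ²=34; F_rep = 3·(-2,-5)/29² = (-0.0071,-0.0178)
o3: d²=225 > ρ²=34 → inactive
F = F_att + ΣF_rep = (2.4929,-6.6289)
p' = p + 1/5·F = (5.4986,-0.3258)

Fx=2.4929 Fy=-6.6289 x'=5.4986 y'=-0.3258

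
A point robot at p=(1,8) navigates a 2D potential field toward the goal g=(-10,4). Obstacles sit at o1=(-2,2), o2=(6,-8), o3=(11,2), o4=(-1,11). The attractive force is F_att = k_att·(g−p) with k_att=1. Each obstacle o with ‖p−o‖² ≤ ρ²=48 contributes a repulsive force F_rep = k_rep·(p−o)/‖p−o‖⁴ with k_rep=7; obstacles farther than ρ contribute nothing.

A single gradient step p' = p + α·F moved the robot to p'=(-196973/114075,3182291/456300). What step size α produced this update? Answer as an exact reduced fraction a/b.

α = 1/4

F_att = 1·(g−p) = 1·(-11,-4) = (-11.0000,-4.0000)
o1: d²=45 ≤ ρ²=48; F_rep = 7·(3,6)/45² = (0.0104,0.0207)
o2: d²=281 > ρ²=48 → inactive
o3: d²=136 > ρ²=48 → inactive
o4: d²=13 ≤ ρ²=48; F_rep = 7·(2,-3)/13² = (0.0828,-0.1243)
F = F_att + ΣF_rep = (-10.9068,-4.1035)
Δp = p'−p = (-2.7267,-1.0259); α = Δx/Fx = (-311048/114075) / (-1244192/114075) = 1/4
check: Δy/Fy = (-468109/456300) / (-468109/114075) = 1/4 ✓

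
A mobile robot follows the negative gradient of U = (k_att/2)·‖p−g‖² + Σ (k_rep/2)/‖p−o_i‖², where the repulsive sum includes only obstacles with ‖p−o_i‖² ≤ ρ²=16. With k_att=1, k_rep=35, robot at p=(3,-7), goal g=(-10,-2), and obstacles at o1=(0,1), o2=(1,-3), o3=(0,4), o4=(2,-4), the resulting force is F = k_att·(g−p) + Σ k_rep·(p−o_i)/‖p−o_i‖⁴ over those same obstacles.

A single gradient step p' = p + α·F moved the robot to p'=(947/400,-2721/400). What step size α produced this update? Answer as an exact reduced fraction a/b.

F_att = 1·(g−p) = 1·(-13,5) = (-13.0000,5.0000)
o1: d²=73 > ρ²=16 → inactive
o2: d²=20 > ρ²=16 → inactive
o3: d²=130 > ρ²=16 → inactive
o4: d²=10 ≤ ρ²=16; F_rep = 35·(1,-3)/10² = (0.3500,-1.0500)
F = F_att + ΣF_rep = (-12.6500,3.9500)
Δp = p'−p = (-0.6325,0.1975); α = Δx/Fx = (-253/400) / (-253/20) = 1/20
check: Δy/Fy = (79/400) / (79/20) = 1/20 ✓

α = 1/20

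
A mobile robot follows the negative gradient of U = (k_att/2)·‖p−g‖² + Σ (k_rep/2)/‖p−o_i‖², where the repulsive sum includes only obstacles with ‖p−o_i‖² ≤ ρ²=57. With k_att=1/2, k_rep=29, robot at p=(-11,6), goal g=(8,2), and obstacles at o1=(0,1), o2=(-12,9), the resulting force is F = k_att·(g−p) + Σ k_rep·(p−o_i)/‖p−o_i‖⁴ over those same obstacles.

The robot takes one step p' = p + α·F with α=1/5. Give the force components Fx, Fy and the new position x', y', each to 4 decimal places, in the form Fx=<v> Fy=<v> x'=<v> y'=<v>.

Fx=9.7900 Fy=-2.8700 x'=-9.0420 y'=5.4260

F_att = 1/2·(g−p) = 1/2·(19,-4) = (9.5000,-2.0000)
o1: d²=146 > ρ²=57 → inactive
o2: d²=10 ≤ ρ²=57; F_rep = 29·(1,-3)/10² = (0.2900,-0.8700)
F = F_att + ΣF_rep = (9.7900,-2.8700)
p' = p + 1/5·F = (-9.0420,5.4260)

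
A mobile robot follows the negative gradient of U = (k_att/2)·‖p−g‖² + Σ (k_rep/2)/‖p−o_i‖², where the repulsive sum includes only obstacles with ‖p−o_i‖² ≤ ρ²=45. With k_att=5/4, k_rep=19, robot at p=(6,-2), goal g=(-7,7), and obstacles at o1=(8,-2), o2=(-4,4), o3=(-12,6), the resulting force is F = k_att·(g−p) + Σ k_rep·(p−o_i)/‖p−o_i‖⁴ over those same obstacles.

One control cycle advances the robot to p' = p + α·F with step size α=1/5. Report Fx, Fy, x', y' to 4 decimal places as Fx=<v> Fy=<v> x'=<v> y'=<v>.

F_att = 5/4·(g−p) = 5/4·(-13,9) = (-16.2500,11.2500)
o1: d²=4 ≤ ρ²=45; F_rep = 19·(-2,0)/4² = (-2.3750,0.0000)
o2: d²=136 > ρ²=45 → inactive
o3: d²=388 > ρ²=45 → inactive
F = F_att + ΣF_rep = (-18.6250,11.2500)
p' = p + 1/5·F = (2.2750,0.2500)

Fx=-18.6250 Fy=11.2500 x'=2.2750 y'=0.2500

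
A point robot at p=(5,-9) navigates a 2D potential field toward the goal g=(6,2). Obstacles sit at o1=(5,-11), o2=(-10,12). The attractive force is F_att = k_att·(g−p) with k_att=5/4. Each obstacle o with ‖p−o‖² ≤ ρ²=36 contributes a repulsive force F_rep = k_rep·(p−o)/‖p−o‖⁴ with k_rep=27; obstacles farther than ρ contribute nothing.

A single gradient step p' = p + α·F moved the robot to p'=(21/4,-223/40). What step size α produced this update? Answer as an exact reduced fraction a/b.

α = 1/5

F_att = 5/4·(g−p) = 5/4·(1,11) = (1.2500,13.7500)
o1: d²=4 ≤ ρ²=36; F_rep = 27·(0,2)/4² = (0.0000,3.3750)
o2: d²=666 > ρ²=36 → inactive
F = F_att + ΣF_rep = (1.2500,17.1250)
Δp = p'−p = (0.2500,3.4250); α = Δx/Fx = (1/4) / (5/4) = 1/5
check: Δy/Fy = (137/40) / (137/8) = 1/5 ✓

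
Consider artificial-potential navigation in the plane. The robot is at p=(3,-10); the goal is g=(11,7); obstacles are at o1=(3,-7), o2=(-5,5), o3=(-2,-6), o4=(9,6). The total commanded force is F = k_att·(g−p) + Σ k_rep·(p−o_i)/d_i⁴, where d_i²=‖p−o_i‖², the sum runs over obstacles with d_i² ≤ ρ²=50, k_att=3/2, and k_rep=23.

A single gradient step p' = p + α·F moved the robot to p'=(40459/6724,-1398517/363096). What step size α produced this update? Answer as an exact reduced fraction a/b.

F_att = 3/2·(g−p) = 3/2·(8,17) = (12.0000,25.5000)
o1: d²=9 ≤ ρ²=50; F_rep = 23·(0,-3)/9² = (0.0000,-0.8519)
o2: d²=289 > ρ²=50 → inactive
o3: d²=41 ≤ ρ²=50; F_rep = 23·(5,-4)/41² = (0.0684,-0.0547)
o4: d²=292 > ρ²=50 → inactive
F = F_att + ΣF_rep = (12.0684,24.5934)
Δp = p'−p = (3.0171,6.1484); α = Δx/Fx = (20287/6724) / (20287/1681) = 1/4
check: Δy/Fy = (2232443/363096) / (2232443/90774) = 1/4 ✓

α = 1/4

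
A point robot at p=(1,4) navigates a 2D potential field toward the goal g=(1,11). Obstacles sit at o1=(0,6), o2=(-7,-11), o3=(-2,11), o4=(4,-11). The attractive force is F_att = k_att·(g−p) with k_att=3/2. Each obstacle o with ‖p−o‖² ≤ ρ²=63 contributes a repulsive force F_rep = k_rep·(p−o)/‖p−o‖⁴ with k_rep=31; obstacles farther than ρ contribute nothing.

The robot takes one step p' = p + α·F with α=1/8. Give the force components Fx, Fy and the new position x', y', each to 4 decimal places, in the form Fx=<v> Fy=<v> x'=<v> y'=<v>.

F_att = 3/2·(g−p) = 3/2·(0,7) = (0.0000,10.5000)
o1: d²=5 ≤ ρ²=63; F_rep = 31·(1,-2)/5² = (1.2400,-2.4800)
o2: d²=289 > ρ²=63 → inactive
o3: d²=58 ≤ ρ²=63; F_rep = 31·(3,-7)/58² = (0.0276,-0.0645)
o4: d²=234 > ρ²=63 → inactive
F = F_att + ΣF_rep = (1.2676,7.9555)
p' = p + 1/8·F = (1.1585,4.9944)

Fx=1.2676 Fy=7.9555 x'=1.1585 y'=4.9944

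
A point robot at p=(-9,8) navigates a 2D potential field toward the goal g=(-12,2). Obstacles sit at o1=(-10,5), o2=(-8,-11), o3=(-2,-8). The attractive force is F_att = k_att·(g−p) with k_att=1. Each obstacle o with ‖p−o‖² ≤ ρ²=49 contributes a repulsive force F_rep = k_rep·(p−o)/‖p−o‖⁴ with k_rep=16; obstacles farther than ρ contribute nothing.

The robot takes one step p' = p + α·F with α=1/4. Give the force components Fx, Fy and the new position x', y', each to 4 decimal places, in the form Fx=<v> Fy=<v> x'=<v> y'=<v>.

F_att = 1·(g−p) = 1·(-3,-6) = (-3.0000,-6.0000)
o1: d²=10 ≤ ρ²=49; F_rep = 16·(1,3)/10² = (0.1600,0.4800)
o2: d²=362 > ρ²=49 → inactive
o3: d²=305 > ρ²=49 → inactive
F = F_att + ΣF_rep = (-2.8400,-5.5200)
p' = p + 1/4·F = (-9.7100,6.6200)

Fx=-2.8400 Fy=-5.5200 x'=-9.7100 y'=6.6200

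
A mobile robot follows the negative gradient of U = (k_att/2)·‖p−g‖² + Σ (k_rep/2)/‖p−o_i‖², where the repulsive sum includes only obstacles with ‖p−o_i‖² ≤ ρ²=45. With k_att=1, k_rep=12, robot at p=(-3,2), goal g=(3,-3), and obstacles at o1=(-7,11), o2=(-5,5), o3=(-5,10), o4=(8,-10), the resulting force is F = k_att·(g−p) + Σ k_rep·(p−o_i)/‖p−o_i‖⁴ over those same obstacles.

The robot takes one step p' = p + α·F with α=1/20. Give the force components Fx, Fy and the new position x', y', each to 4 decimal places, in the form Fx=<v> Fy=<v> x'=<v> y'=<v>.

Fx=6.1420 Fy=-5.2130 x'=-2.6929 y'=1.7393

F_att = 1·(g−p) = 1·(6,-5) = (6.0000,-5.0000)
o1: d²=97 > ρ²=45 → inactive
o2: d²=13 ≤ ρ²=45; F_rep = 12·(2,-3)/13² = (0.1420,-0.2130)
o3: d²=68 > ρ²=45 → inactive
o4: d²=265 > ρ²=45 → inactive
F = F_att + ΣF_rep = (6.1420,-5.2130)
p' = p + 1/20·F = (-2.6929,1.7393)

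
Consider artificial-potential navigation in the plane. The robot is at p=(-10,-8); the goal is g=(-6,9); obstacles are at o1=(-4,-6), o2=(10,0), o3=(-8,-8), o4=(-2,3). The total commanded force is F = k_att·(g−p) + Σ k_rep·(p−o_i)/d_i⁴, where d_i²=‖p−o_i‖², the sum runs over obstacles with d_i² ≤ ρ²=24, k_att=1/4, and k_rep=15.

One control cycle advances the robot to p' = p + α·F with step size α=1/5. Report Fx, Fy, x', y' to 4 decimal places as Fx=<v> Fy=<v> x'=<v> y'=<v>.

F_att = 1/4·(g−p) = 1/4·(4,17) = (1.0000,4.2500)
o1: d²=40 > ρ²=24 → inactive
o2: d²=464 > ρ²=24 → inactive
o3: d²=4 ≤ ρ²=24; F_rep = 15·(-2,0)/4² = (-1.8750,0.0000)
o4: d²=185 > ρ²=24 → inactive
F = F_att + ΣF_rep = (-0.8750,4.2500)
p' = p + 1/5·F = (-10.1750,-7.1500)

Fx=-0.8750 Fy=4.2500 x'=-10.1750 y'=-7.1500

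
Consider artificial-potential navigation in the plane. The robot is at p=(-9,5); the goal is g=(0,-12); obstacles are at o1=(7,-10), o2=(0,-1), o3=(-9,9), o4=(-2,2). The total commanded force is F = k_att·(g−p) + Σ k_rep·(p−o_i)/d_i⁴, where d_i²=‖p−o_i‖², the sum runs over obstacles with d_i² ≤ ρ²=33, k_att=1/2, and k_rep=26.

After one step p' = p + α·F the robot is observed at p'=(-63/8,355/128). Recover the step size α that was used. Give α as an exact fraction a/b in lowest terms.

F_att = 1/2·(g−p) = 1/2·(9,-17) = (4.5000,-8.5000)
o1: d²=481 > ρ²=33 → inactive
o2: d²=117 > ρ²=33 → inactive
o3: d²=16 ≤ ρ²=33; F_rep = 26·(0,-4)/16² = (0.0000,-0.4062)
o4: d²=58 > ρ²=33 → inactive
F = F_att + ΣF_rep = (4.5000,-8.9062)
Δp = p'−p = (1.1250,-2.2266); α = Δx/Fx = (9/8) / (9/2) = 1/4
check: Δy/Fy = (-285/128) / (-285/32) = 1/4 ✓

α = 1/4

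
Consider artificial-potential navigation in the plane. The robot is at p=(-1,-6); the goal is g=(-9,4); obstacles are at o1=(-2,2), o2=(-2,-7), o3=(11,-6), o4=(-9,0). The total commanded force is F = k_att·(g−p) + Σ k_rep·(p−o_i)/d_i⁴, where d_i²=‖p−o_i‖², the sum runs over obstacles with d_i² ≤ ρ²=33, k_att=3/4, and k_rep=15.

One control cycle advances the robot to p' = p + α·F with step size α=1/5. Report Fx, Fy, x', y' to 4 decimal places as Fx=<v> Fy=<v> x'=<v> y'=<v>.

Fx=-2.2500 Fy=11.2500 x'=-1.4500 y'=-3.7500

F_att = 3/4·(g−p) = 3/4·(-8,10) = (-6.0000,7.5000)
o1: d²=65 > ρ²=33 → inactive
o2: d²=2 ≤ ρ²=33; F_rep = 15·(1,1)/2² = (3.7500,3.7500)
o3: d²=144 > ρ²=33 → inactive
o4: d²=100 > ρ²=33 → inactive
F = F_att + ΣF_rep = (-2.2500,11.2500)
p' = p + 1/5·F = (-1.4500,-3.7500)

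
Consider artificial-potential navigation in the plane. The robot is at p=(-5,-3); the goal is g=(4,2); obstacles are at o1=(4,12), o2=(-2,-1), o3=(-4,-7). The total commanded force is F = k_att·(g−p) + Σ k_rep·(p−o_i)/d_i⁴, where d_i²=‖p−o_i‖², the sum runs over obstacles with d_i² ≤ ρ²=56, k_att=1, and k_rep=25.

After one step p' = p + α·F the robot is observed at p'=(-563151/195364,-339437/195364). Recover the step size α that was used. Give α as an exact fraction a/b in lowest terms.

α = 1/4

F_att = 1·(g−p) = 1·(9,5) = (9.0000,5.0000)
o1: d²=306 > ρ²=56 → inactive
o2: d²=13 ≤ ρ²=56; F_rep = 25·(-3,-2)/13² = (-0.4438,-0.2959)
o3: d²=17 ≤ ρ²=56; F_rep = 25·(-1,4)/17² = (-0.0865,0.3460)
F = F_att + ΣF_rep = (8.4697,5.0502)
Δp = p'−p = (2.1174,1.2625); α = Δx/Fx = (413669/195364) / (413669/48841) = 1/4
check: Δy/Fy = (246655/195364) / (246655/48841) = 1/4 ✓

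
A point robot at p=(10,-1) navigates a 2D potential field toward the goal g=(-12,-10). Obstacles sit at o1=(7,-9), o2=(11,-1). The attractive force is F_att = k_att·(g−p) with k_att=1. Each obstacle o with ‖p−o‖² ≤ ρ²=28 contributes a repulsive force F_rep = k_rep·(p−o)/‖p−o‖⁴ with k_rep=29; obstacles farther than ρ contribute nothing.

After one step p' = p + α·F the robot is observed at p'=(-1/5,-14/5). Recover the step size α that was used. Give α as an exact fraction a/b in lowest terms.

α = 1/5

F_att = 1·(g−p) = 1·(-22,-9) = (-22.0000,-9.0000)
o1: d²=73 > ρ²=28 → inactive
o2: d²=1 ≤ ρ²=28; F_rep = 29·(-1,0)/1² = (-29.0000,0.0000)
F = F_att + ΣF_rep = (-51.0000,-9.0000)
Δp = p'−p = (-10.2000,-1.8000); α = Δx/Fx = (-51/5) / (-51) = 1/5
check: Δy/Fy = (-9/5) / (-9) = 1/5 ✓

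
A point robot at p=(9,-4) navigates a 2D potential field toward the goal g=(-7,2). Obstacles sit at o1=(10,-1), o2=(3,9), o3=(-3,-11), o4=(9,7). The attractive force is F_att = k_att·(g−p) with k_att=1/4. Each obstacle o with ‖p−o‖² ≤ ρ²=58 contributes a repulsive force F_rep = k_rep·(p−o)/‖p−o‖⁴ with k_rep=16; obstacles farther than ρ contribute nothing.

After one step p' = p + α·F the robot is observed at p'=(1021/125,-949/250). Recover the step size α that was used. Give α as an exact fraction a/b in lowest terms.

F_att = 1/4·(g−p) = 1/4·(-16,6) = (-4.0000,1.5000)
o1: d²=10 ≤ ρ²=58; F_rep = 16·(-1,-3)/10² = (-0.1600,-0.4800)
o2: d²=205 > ρ²=58 → inactive
o3: d²=193 > ρ²=58 → inactive
o4: d²=121 > ρ²=58 → inactive
F = F_att + ΣF_rep = (-4.1600,1.0200)
Δp = p'−p = (-0.8320,0.2040); α = Δx/Fx = (-104/125) / (-104/25) = 1/5
check: Δy/Fy = (51/250) / (51/50) = 1/5 ✓

α = 1/5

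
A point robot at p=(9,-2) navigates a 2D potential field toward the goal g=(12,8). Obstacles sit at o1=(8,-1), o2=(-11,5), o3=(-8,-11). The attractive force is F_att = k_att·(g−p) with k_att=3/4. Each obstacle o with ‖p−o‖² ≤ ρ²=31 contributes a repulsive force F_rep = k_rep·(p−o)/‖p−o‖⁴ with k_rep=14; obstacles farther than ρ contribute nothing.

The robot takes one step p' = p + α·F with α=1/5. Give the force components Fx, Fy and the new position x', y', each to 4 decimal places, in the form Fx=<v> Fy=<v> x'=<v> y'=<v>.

Fx=5.7500 Fy=4.0000 x'=10.1500 y'=-1.2000

F_att = 3/4·(g−p) = 3/4·(3,10) = (2.2500,7.5000)
o1: d²=2 ≤ ρ²=31; F_rep = 14·(1,-1)/2² = (3.5000,-3.5000)
o2: d²=449 > ρ²=31 → inactive
o3: d²=370 > ρ²=31 → inactive
F = F_att + ΣF_rep = (5.7500,4.0000)
p' = p + 1/5·F = (10.1500,-1.2000)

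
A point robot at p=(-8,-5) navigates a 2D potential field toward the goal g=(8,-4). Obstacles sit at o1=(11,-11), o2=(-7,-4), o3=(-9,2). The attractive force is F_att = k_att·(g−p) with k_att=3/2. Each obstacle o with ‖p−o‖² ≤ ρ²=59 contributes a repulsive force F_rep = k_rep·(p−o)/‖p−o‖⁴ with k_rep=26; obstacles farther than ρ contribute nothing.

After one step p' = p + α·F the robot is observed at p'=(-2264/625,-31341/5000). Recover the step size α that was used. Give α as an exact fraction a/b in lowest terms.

F_att = 3/2·(g−p) = 3/2·(16,1) = (24.0000,1.5000)
o1: d²=397 > ρ²=59 → inactive
o2: d²=2 ≤ ρ²=59; F_rep = 26·(-1,-1)/2² = (-6.5000,-6.5000)
o3: d²=50 ≤ ρ²=59; F_rep = 26·(1,-7)/50² = (0.0104,-0.0728)
F = F_att + ΣF_rep = (17.5104,-5.0728)
Δp = p'−p = (4.3776,-1.2682); α = Δx/Fx = (2736/625) / (10944/625) = 1/4
check: Δy/Fy = (-6341/5000) / (-6341/1250) = 1/4 ✓

α = 1/4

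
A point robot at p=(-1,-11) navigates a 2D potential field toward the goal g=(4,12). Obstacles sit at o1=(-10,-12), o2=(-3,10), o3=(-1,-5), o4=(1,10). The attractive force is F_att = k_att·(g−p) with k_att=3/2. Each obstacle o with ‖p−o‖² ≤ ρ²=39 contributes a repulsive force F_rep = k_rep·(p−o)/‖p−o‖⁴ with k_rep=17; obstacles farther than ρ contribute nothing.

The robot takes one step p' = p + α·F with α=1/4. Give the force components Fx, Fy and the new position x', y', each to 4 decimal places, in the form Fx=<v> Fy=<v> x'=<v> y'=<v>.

Fx=7.5000 Fy=34.4213 x'=0.8750 y'=-2.3947

F_att = 3/2·(g−p) = 3/2·(5,23) = (7.5000,34.5000)
o1: d²=82 > ρ²=39 → inactive
o2: d²=445 > ρ²=39 → inactive
o3: d²=36 ≤ ρ²=39; F_rep = 17·(0,-6)/36² = (0.0000,-0.0787)
o4: d²=445 > ρ²=39 → inactive
F = F_att + ΣF_rep = (7.5000,34.4213)
p' = p + 1/4·F = (0.8750,-2.3947)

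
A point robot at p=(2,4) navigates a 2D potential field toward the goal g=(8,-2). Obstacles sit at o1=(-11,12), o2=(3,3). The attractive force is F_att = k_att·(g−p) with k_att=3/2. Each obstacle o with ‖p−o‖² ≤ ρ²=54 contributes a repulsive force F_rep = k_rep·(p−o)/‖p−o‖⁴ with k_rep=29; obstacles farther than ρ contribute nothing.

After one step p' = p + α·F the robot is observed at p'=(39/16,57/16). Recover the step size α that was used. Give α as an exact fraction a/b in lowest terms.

α = 1/4

F_att = 3/2·(g−p) = 3/2·(6,-6) = (9.0000,-9.0000)
o1: d²=233 > ρ²=54 → inactive
o2: d²=2 ≤ ρ²=54; F_rep = 29·(-1,1)/2² = (-7.2500,7.2500)
F = F_att + ΣF_rep = (1.7500,-1.7500)
Δp = p'−p = (0.4375,-0.4375); α = Δx/Fx = (7/16) / (7/4) = 1/4
check: Δy/Fy = (-7/16) / (-7/4) = 1/4 ✓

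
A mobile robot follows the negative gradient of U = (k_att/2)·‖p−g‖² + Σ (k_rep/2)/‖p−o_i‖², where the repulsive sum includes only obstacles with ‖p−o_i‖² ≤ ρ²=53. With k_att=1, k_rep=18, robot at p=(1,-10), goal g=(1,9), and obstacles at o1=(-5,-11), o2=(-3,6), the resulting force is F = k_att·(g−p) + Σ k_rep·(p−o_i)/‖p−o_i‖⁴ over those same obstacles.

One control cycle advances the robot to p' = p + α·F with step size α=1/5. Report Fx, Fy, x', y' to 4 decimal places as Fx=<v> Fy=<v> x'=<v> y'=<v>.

Fx=0.0789 Fy=19.0131 x'=1.0158 y'=-6.1974

F_att = 1·(g−p) = 1·(0,19) = (0.0000,19.0000)
o1: d²=37 ≤ ρ²=53; F_rep = 18·(6,1)/37² = (0.0789,0.0131)
o2: d²=272 > ρ²=53 → inactive
F = F_att + ΣF_rep = (0.0789,19.0131)
p' = p + 1/5·F = (1.0158,-6.1974)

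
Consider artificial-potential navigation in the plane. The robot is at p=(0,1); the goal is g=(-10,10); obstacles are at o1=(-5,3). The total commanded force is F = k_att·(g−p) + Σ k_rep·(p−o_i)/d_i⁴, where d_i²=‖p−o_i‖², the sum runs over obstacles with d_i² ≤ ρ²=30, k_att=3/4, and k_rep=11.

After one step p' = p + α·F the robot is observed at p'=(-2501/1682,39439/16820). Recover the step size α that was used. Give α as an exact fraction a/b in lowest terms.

α = 1/5

F_att = 3/4·(g−p) = 3/4·(-10,9) = (-7.5000,6.7500)
o1: d²=29 ≤ ρ²=30; F_rep = 11·(5,-2)/29² = (0.0654,-0.0262)
F = F_att + ΣF_rep = (-7.4346,6.7238)
Δp = p'−p = (-1.4869,1.3448); α = Δx/Fx = (-2501/1682) / (-12505/1682) = 1/5
check: Δy/Fy = (22619/16820) / (22619/3364) = 1/5 ✓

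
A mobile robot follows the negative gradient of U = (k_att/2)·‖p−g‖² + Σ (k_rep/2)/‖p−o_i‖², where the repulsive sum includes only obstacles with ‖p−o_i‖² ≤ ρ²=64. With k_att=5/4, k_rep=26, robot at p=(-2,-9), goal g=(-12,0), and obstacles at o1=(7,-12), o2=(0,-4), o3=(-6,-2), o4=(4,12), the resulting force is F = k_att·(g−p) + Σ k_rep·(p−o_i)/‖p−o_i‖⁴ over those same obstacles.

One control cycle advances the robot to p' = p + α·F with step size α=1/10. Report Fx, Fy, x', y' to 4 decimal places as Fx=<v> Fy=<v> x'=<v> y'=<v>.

Fx=-12.5618 Fy=11.0954 x'=-3.2562 y'=-7.8905

F_att = 5/4·(g−p) = 5/4·(-10,9) = (-12.5000,11.2500)
o1: d²=90 > ρ²=64 → inactive
o2: d²=29 ≤ ρ²=64; F_rep = 26·(-2,-5)/29² = (-0.0618,-0.1546)
o3: d²=65 > ρ²=64 → inactive
o4: d²=477 > ρ²=64 → inactive
F = F_att + ΣF_rep = (-12.5618,11.0954)
p' = p + 1/10·F = (-3.2562,-7.8905)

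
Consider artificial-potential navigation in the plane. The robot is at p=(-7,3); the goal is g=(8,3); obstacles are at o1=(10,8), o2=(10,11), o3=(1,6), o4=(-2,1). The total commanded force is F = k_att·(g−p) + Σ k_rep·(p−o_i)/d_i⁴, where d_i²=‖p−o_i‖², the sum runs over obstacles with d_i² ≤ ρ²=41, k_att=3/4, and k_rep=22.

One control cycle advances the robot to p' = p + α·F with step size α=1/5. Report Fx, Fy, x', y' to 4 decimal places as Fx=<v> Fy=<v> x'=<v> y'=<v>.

Fx=11.1192 Fy=0.0523 x'=-4.7762 y'=3.0105

F_att = 3/4·(g−p) = 3/4·(15,0) = (11.2500,0.0000)
o1: d²=314 > ρ²=41 → inactive
o2: d²=353 > ρ²=41 → inactive
o3: d²=73 > ρ²=41 → inactive
o4: d²=29 ≤ ρ²=41; F_rep = 22·(-5,2)/29² = (-0.1308,0.0523)
F = F_att + ΣF_rep = (11.1192,0.0523)
p' = p + 1/5·F = (-4.7762,3.0105)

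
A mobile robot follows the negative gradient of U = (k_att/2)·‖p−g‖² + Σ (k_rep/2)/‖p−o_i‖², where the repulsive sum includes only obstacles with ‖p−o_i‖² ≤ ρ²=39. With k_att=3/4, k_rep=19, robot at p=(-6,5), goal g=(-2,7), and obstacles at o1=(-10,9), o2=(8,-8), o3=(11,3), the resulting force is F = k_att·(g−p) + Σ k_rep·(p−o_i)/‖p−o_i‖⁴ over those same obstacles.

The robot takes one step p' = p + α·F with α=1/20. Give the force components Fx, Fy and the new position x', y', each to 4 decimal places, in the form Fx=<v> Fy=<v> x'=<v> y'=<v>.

F_att = 3/4·(g−p) = 3/4·(4,2) = (3.0000,1.5000)
o1: d²=32 ≤ ρ²=39; F_rep = 19·(4,-4)/32² = (0.0742,-0.0742)
o2: d²=365 > ρ²=39 → inactive
o3: d²=293 > ρ²=39 → inactive
F = F_att + ΣF_rep = (3.0742,1.4258)
p' = p + 1/20·F = (-5.8463,5.0713)

Fx=3.0742 Fy=1.4258 x'=-5.8463 y'=5.0713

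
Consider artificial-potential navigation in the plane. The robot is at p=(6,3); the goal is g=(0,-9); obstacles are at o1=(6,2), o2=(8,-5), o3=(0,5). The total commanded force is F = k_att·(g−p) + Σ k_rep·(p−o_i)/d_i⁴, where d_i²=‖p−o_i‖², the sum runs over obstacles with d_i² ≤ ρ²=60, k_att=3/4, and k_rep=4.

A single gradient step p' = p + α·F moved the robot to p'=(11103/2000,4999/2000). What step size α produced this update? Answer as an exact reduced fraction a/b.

α = 1/10

F_att = 3/4·(g−p) = 3/4·(-6,-12) = (-4.5000,-9.0000)
o1: d²=1 ≤ ρ²=60; F_rep = 4·(0,1)/1² = (0.0000,4.0000)
o2: d²=68 > ρ²=60 → inactive
o3: d²=40 ≤ ρ²=60; F_rep = 4·(6,-2)/40² = (0.0150,-0.0050)
F = F_att + ΣF_rep = (-4.4850,-5.0050)
Δp = p'−p = (-0.4485,-0.5005); α = Δx/Fx = (-897/2000) / (-897/200) = 1/10
check: Δy/Fy = (-1001/2000) / (-1001/200) = 1/10 ✓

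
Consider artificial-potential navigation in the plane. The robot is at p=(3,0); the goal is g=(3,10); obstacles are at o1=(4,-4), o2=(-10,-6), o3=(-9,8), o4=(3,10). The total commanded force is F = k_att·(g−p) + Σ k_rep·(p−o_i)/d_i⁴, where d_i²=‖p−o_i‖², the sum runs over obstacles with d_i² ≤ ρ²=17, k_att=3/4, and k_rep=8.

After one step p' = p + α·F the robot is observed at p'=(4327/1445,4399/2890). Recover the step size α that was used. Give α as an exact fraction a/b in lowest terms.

α = 1/5

F_att = 3/4·(g−p) = 3/4·(0,10) = (0.0000,7.5000)
o1: d²=17 ≤ ρ²=17; F_rep = 8·(-1,4)/17² = (-0.0277,0.1107)
o2: d²=205 > ρ²=17 → inactive
o3: d²=208 > ρ²=17 → inactive
o4: d²=100 > ρ²=17 → inactive
F = F_att + ΣF_rep = (-0.0277,7.6107)
Δp = p'−p = (-0.0055,1.5221); α = Δx/Fx = (-8/1445) / (-8/289) = 1/5
check: Δy/Fy = (4399/2890) / (4399/578) = 1/5 ✓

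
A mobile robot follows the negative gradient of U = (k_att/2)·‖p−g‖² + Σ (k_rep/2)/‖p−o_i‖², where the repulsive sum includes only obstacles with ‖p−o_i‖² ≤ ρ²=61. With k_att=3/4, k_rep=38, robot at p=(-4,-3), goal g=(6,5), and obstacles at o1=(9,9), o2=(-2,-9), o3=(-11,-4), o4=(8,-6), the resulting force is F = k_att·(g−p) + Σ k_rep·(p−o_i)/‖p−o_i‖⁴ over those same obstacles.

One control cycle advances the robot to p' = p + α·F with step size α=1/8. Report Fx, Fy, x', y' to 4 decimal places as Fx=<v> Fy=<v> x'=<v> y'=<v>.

Fx=7.5589 Fy=6.1577 x'=-3.0551 y'=-2.2303

F_att = 3/4·(g−p) = 3/4·(10,8) = (7.5000,6.0000)
o1: d²=313 > ρ²=61 → inactive
o2: d²=40 ≤ ρ²=61; F_rep = 38·(-2,6)/40² = (-0.0475,0.1425)
o3: d²=50 ≤ ρ²=61; F_rep = 38·(7,1)/50² = (0.1064,0.0152)
o4: d²=153 > ρ²=61 → inactive
F = F_att + ΣF_rep = (7.5589,6.1577)
p' = p + 1/8·F = (-3.0551,-2.2303)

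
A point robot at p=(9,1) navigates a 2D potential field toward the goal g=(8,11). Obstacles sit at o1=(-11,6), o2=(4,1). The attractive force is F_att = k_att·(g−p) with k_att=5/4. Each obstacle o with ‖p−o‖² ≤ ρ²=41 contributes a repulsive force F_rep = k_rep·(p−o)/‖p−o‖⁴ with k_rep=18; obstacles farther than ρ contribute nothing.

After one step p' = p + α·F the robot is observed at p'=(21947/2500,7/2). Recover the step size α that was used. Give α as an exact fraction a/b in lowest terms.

F_att = 5/4·(g−p) = 5/4·(-1,10) = (-1.2500,12.5000)
o1: d²=425 > ρ²=41 → inactive
o2: d²=25 ≤ ρ²=41; F_rep = 18·(5,0)/25² = (0.1440,0.0000)
F = F_att + ΣF_rep = (-1.1060,12.5000)
Δp = p'−p = (-0.2212,2.5000); α = Δx/Fx = (-553/2500) / (-553/500) = 1/5
check: Δy/Fy = (5/2) / (25/2) = 1/5 ✓

α = 1/5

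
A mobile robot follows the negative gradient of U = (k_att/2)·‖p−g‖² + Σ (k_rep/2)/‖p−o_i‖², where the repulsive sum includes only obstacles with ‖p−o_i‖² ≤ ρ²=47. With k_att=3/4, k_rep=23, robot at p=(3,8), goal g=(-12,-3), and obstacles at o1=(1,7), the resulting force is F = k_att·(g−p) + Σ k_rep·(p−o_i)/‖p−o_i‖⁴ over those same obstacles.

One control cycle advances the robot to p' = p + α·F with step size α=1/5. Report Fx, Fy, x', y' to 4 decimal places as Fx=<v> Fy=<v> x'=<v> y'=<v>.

F_att = 3/4·(g−p) = 3/4·(-15,-11) = (-11.2500,-8.2500)
o1: d²=5 ≤ ρ²=47; F_rep = 23·(2,1)/5² = (1.8400,0.9200)
F = F_att + ΣF_rep = (-9.4100,-7.3300)
p' = p + 1/5·F = (1.1180,6.5340)

Fx=-9.4100 Fy=-7.3300 x'=1.1180 y'=6.5340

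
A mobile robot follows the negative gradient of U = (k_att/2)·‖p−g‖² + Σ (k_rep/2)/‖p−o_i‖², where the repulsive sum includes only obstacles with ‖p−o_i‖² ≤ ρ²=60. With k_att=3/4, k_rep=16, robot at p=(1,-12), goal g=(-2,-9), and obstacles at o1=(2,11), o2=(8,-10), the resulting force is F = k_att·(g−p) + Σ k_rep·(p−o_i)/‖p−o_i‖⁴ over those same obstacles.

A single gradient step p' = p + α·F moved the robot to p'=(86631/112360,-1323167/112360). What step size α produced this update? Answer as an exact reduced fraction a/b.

F_att = 3/4·(g−p) = 3/4·(-3,3) = (-2.2500,2.2500)
o1: d²=530 > ρ²=60 → inactive
o2: d²=53 ≤ ρ²=60; F_rep = 16·(-7,-2)/53² = (-0.0399,-0.0114)
F = F_att + ΣF_rep = (-2.2899,2.2386)
Δp = p'−p = (-0.2290,0.2239); α = Δx/Fx = (-25729/112360) / (-25729/11236) = 1/10
check: Δy/Fy = (25153/112360) / (25153/11236) = 1/10 ✓

α = 1/10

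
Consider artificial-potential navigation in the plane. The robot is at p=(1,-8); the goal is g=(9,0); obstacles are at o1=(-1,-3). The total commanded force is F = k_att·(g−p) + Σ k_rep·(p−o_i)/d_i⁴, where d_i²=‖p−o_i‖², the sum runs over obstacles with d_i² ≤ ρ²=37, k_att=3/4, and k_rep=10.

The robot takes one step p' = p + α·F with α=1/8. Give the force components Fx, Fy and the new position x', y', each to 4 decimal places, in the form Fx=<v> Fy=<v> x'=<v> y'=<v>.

F_att = 3/4·(g−p) = 3/4·(8,8) = (6.0000,6.0000)
o1: d²=29 ≤ ρ²=37; F_rep = 10·(2,-5)/29² = (0.0238,-0.0595)
F = F_att + ΣF_rep = (6.0238,5.9405)
p' = p + 1/8·F = (1.7530,-7.2574)

Fx=6.0238 Fy=5.9405 x'=1.7530 y'=-7.2574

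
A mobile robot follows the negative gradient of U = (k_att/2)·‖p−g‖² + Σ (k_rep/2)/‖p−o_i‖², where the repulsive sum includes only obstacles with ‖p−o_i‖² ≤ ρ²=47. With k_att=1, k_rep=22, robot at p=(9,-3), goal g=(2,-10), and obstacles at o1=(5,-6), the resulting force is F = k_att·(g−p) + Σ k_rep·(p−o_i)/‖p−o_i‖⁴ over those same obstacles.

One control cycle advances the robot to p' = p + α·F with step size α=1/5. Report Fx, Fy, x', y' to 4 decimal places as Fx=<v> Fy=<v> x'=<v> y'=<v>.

Fx=-6.8592 Fy=-6.8944 x'=7.6282 y'=-4.3789

F_att = 1·(g−p) = 1·(-7,-7) = (-7.0000,-7.0000)
o1: d²=25 ≤ ρ²=47; F_rep = 22·(4,3)/25² = (0.1408,0.1056)
F = F_att + ΣF_rep = (-6.8592,-6.8944)
p' = p + 1/5·F = (7.6282,-4.3789)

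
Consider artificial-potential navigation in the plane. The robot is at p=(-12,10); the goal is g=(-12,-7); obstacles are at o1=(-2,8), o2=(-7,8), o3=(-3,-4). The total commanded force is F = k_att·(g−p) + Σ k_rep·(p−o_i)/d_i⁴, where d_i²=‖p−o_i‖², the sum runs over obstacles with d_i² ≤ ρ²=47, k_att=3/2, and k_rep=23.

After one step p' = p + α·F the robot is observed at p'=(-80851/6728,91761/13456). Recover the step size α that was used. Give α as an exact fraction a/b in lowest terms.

F_att = 3/2·(g−p) = 3/2·(0,-17) = (0.0000,-25.5000)
o1: d²=104 > ρ²=47 → inactive
o2: d²=29 ≤ ρ²=47; F_rep = 23·(-5,2)/29² = (-0.1367,0.0547)
o3: d²=277 > ρ²=47 → inactive
F = F_att + ΣF_rep = (-0.1367,-25.4453)
Δp = p'−p = (-0.0171,-3.1807); α = Δx/Fx = (-115/6728) / (-115/841) = 1/8
check: Δy/Fy = (-42799/13456) / (-42799/1682) = 1/8 ✓

α = 1/8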